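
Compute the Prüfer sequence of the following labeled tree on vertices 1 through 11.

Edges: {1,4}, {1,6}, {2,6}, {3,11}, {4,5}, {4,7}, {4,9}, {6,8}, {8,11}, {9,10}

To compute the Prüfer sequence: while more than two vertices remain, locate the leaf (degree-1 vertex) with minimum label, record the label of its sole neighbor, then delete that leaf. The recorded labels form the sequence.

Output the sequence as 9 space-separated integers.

Answer: 6 11 4 4 9 4 1 6 8

Derivation:
Step 1: leaves = {2,3,5,7,10}. Remove smallest leaf 2, emit neighbor 6.
Step 2: leaves = {3,5,7,10}. Remove smallest leaf 3, emit neighbor 11.
Step 3: leaves = {5,7,10,11}. Remove smallest leaf 5, emit neighbor 4.
Step 4: leaves = {7,10,11}. Remove smallest leaf 7, emit neighbor 4.
Step 5: leaves = {10,11}. Remove smallest leaf 10, emit neighbor 9.
Step 6: leaves = {9,11}. Remove smallest leaf 9, emit neighbor 4.
Step 7: leaves = {4,11}. Remove smallest leaf 4, emit neighbor 1.
Step 8: leaves = {1,11}. Remove smallest leaf 1, emit neighbor 6.
Step 9: leaves = {6,11}. Remove smallest leaf 6, emit neighbor 8.
Done: 2 vertices remain (8, 11). Sequence = [6 11 4 4 9 4 1 6 8]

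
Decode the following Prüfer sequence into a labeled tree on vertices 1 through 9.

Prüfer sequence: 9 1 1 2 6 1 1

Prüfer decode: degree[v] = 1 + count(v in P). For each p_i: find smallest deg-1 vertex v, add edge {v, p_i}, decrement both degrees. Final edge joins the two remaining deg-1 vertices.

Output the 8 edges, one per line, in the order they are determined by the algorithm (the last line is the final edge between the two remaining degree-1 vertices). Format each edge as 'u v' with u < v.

Answer: 3 9
1 4
1 5
2 7
2 6
1 6
1 8
1 9

Derivation:
Initial degrees: {1:5, 2:2, 3:1, 4:1, 5:1, 6:2, 7:1, 8:1, 9:2}
Step 1: smallest deg-1 vertex = 3, p_1 = 9. Add edge {3,9}. Now deg[3]=0, deg[9]=1.
Step 2: smallest deg-1 vertex = 4, p_2 = 1. Add edge {1,4}. Now deg[4]=0, deg[1]=4.
Step 3: smallest deg-1 vertex = 5, p_3 = 1. Add edge {1,5}. Now deg[5]=0, deg[1]=3.
Step 4: smallest deg-1 vertex = 7, p_4 = 2. Add edge {2,7}. Now deg[7]=0, deg[2]=1.
Step 5: smallest deg-1 vertex = 2, p_5 = 6. Add edge {2,6}. Now deg[2]=0, deg[6]=1.
Step 6: smallest deg-1 vertex = 6, p_6 = 1. Add edge {1,6}. Now deg[6]=0, deg[1]=2.
Step 7: smallest deg-1 vertex = 8, p_7 = 1. Add edge {1,8}. Now deg[8]=0, deg[1]=1.
Final: two remaining deg-1 vertices are 1, 9. Add edge {1,9}.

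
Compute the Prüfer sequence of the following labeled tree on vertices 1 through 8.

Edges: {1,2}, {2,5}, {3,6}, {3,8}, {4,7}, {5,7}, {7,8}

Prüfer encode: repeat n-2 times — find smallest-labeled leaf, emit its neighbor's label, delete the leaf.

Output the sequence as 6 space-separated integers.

Answer: 2 5 7 7 3 8

Derivation:
Step 1: leaves = {1,4,6}. Remove smallest leaf 1, emit neighbor 2.
Step 2: leaves = {2,4,6}. Remove smallest leaf 2, emit neighbor 5.
Step 3: leaves = {4,5,6}. Remove smallest leaf 4, emit neighbor 7.
Step 4: leaves = {5,6}. Remove smallest leaf 5, emit neighbor 7.
Step 5: leaves = {6,7}. Remove smallest leaf 6, emit neighbor 3.
Step 6: leaves = {3,7}. Remove smallest leaf 3, emit neighbor 8.
Done: 2 vertices remain (7, 8). Sequence = [2 5 7 7 3 8]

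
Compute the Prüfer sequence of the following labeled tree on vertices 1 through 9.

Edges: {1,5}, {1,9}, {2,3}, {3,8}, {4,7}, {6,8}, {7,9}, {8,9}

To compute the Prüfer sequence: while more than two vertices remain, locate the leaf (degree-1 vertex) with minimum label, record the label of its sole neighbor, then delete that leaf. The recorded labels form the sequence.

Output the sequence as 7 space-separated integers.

Answer: 3 8 7 1 9 8 9

Derivation:
Step 1: leaves = {2,4,5,6}. Remove smallest leaf 2, emit neighbor 3.
Step 2: leaves = {3,4,5,6}. Remove smallest leaf 3, emit neighbor 8.
Step 3: leaves = {4,5,6}. Remove smallest leaf 4, emit neighbor 7.
Step 4: leaves = {5,6,7}. Remove smallest leaf 5, emit neighbor 1.
Step 5: leaves = {1,6,7}. Remove smallest leaf 1, emit neighbor 9.
Step 6: leaves = {6,7}. Remove smallest leaf 6, emit neighbor 8.
Step 7: leaves = {7,8}. Remove smallest leaf 7, emit neighbor 9.
Done: 2 vertices remain (8, 9). Sequence = [3 8 7 1 9 8 9]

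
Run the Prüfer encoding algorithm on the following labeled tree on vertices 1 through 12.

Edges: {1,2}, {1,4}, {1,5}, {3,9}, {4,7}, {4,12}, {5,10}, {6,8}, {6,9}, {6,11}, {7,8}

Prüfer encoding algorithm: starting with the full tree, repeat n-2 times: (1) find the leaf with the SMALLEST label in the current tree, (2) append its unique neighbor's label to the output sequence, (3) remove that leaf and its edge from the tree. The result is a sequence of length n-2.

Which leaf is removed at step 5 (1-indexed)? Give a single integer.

Answer: 5

Derivation:
Step 1: current leaves = {2,3,10,11,12}. Remove leaf 2 (neighbor: 1).
Step 2: current leaves = {3,10,11,12}. Remove leaf 3 (neighbor: 9).
Step 3: current leaves = {9,10,11,12}. Remove leaf 9 (neighbor: 6).
Step 4: current leaves = {10,11,12}. Remove leaf 10 (neighbor: 5).
Step 5: current leaves = {5,11,12}. Remove leaf 5 (neighbor: 1).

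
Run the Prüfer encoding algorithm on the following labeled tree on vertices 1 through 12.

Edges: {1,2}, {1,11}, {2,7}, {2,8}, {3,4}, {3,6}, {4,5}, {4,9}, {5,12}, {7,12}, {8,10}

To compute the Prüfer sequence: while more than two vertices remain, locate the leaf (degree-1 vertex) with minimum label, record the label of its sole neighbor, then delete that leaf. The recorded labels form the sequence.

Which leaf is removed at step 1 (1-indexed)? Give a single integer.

Step 1: current leaves = {6,9,10,11}. Remove leaf 6 (neighbor: 3).

Answer: 6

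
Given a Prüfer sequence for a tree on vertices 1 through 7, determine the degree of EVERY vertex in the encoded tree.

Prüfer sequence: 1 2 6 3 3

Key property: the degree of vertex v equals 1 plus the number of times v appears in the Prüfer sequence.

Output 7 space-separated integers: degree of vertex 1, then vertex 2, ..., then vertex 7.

Answer: 2 2 3 1 1 2 1

Derivation:
p_1 = 1: count[1] becomes 1
p_2 = 2: count[2] becomes 1
p_3 = 6: count[6] becomes 1
p_4 = 3: count[3] becomes 1
p_5 = 3: count[3] becomes 2
Degrees (1 + count): deg[1]=1+1=2, deg[2]=1+1=2, deg[3]=1+2=3, deg[4]=1+0=1, deg[5]=1+0=1, deg[6]=1+1=2, deg[7]=1+0=1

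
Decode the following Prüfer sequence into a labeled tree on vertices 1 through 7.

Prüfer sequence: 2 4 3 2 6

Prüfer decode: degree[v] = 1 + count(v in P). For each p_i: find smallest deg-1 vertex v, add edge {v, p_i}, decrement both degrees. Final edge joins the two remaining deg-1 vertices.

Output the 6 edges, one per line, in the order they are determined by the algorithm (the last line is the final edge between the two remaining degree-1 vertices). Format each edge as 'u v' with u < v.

Initial degrees: {1:1, 2:3, 3:2, 4:2, 5:1, 6:2, 7:1}
Step 1: smallest deg-1 vertex = 1, p_1 = 2. Add edge {1,2}. Now deg[1]=0, deg[2]=2.
Step 2: smallest deg-1 vertex = 5, p_2 = 4. Add edge {4,5}. Now deg[5]=0, deg[4]=1.
Step 3: smallest deg-1 vertex = 4, p_3 = 3. Add edge {3,4}. Now deg[4]=0, deg[3]=1.
Step 4: smallest deg-1 vertex = 3, p_4 = 2. Add edge {2,3}. Now deg[3]=0, deg[2]=1.
Step 5: smallest deg-1 vertex = 2, p_5 = 6. Add edge {2,6}. Now deg[2]=0, deg[6]=1.
Final: two remaining deg-1 vertices are 6, 7. Add edge {6,7}.

Answer: 1 2
4 5
3 4
2 3
2 6
6 7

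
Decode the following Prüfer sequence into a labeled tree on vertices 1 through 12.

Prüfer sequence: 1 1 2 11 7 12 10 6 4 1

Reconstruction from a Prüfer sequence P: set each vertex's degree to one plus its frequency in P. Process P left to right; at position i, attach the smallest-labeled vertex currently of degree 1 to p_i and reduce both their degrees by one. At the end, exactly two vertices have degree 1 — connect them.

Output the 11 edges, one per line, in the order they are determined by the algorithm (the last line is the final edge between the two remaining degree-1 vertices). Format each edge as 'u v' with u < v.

Initial degrees: {1:4, 2:2, 3:1, 4:2, 5:1, 6:2, 7:2, 8:1, 9:1, 10:2, 11:2, 12:2}
Step 1: smallest deg-1 vertex = 3, p_1 = 1. Add edge {1,3}. Now deg[3]=0, deg[1]=3.
Step 2: smallest deg-1 vertex = 5, p_2 = 1. Add edge {1,5}. Now deg[5]=0, deg[1]=2.
Step 3: smallest deg-1 vertex = 8, p_3 = 2. Add edge {2,8}. Now deg[8]=0, deg[2]=1.
Step 4: smallest deg-1 vertex = 2, p_4 = 11. Add edge {2,11}. Now deg[2]=0, deg[11]=1.
Step 5: smallest deg-1 vertex = 9, p_5 = 7. Add edge {7,9}. Now deg[9]=0, deg[7]=1.
Step 6: smallest deg-1 vertex = 7, p_6 = 12. Add edge {7,12}. Now deg[7]=0, deg[12]=1.
Step 7: smallest deg-1 vertex = 11, p_7 = 10. Add edge {10,11}. Now deg[11]=0, deg[10]=1.
Step 8: smallest deg-1 vertex = 10, p_8 = 6. Add edge {6,10}. Now deg[10]=0, deg[6]=1.
Step 9: smallest deg-1 vertex = 6, p_9 = 4. Add edge {4,6}. Now deg[6]=0, deg[4]=1.
Step 10: smallest deg-1 vertex = 4, p_10 = 1. Add edge {1,4}. Now deg[4]=0, deg[1]=1.
Final: two remaining deg-1 vertices are 1, 12. Add edge {1,12}.

Answer: 1 3
1 5
2 8
2 11
7 9
7 12
10 11
6 10
4 6
1 4
1 12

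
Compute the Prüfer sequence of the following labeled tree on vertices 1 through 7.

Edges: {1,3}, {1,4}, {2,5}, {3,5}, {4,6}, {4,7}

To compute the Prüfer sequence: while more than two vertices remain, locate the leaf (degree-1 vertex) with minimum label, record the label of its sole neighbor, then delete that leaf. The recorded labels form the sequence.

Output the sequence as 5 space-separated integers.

Step 1: leaves = {2,6,7}. Remove smallest leaf 2, emit neighbor 5.
Step 2: leaves = {5,6,7}. Remove smallest leaf 5, emit neighbor 3.
Step 3: leaves = {3,6,7}. Remove smallest leaf 3, emit neighbor 1.
Step 4: leaves = {1,6,7}. Remove smallest leaf 1, emit neighbor 4.
Step 5: leaves = {6,7}. Remove smallest leaf 6, emit neighbor 4.
Done: 2 vertices remain (4, 7). Sequence = [5 3 1 4 4]

Answer: 5 3 1 4 4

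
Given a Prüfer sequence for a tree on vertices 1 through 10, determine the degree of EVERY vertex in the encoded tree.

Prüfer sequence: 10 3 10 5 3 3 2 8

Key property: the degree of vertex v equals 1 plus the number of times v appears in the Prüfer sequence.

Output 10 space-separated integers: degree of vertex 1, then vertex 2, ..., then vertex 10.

p_1 = 10: count[10] becomes 1
p_2 = 3: count[3] becomes 1
p_3 = 10: count[10] becomes 2
p_4 = 5: count[5] becomes 1
p_5 = 3: count[3] becomes 2
p_6 = 3: count[3] becomes 3
p_7 = 2: count[2] becomes 1
p_8 = 8: count[8] becomes 1
Degrees (1 + count): deg[1]=1+0=1, deg[2]=1+1=2, deg[3]=1+3=4, deg[4]=1+0=1, deg[5]=1+1=2, deg[6]=1+0=1, deg[7]=1+0=1, deg[8]=1+1=2, deg[9]=1+0=1, deg[10]=1+2=3

Answer: 1 2 4 1 2 1 1 2 1 3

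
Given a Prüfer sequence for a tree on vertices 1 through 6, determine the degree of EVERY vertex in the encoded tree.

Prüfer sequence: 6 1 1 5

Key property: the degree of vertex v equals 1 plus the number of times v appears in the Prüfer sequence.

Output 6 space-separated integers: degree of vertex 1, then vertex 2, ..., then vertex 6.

p_1 = 6: count[6] becomes 1
p_2 = 1: count[1] becomes 1
p_3 = 1: count[1] becomes 2
p_4 = 5: count[5] becomes 1
Degrees (1 + count): deg[1]=1+2=3, deg[2]=1+0=1, deg[3]=1+0=1, deg[4]=1+0=1, deg[5]=1+1=2, deg[6]=1+1=2

Answer: 3 1 1 1 2 2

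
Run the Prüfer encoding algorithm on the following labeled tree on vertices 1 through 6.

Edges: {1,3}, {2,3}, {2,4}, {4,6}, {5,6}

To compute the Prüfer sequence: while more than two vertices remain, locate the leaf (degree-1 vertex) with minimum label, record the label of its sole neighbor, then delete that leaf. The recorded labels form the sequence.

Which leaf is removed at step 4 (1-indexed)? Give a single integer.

Step 1: current leaves = {1,5}. Remove leaf 1 (neighbor: 3).
Step 2: current leaves = {3,5}. Remove leaf 3 (neighbor: 2).
Step 3: current leaves = {2,5}. Remove leaf 2 (neighbor: 4).
Step 4: current leaves = {4,5}. Remove leaf 4 (neighbor: 6).

Answer: 4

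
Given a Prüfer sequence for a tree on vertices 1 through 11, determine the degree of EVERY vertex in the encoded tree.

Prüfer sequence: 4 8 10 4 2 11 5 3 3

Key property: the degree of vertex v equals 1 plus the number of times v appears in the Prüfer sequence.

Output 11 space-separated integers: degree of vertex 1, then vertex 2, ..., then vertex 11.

p_1 = 4: count[4] becomes 1
p_2 = 8: count[8] becomes 1
p_3 = 10: count[10] becomes 1
p_4 = 4: count[4] becomes 2
p_5 = 2: count[2] becomes 1
p_6 = 11: count[11] becomes 1
p_7 = 5: count[5] becomes 1
p_8 = 3: count[3] becomes 1
p_9 = 3: count[3] becomes 2
Degrees (1 + count): deg[1]=1+0=1, deg[2]=1+1=2, deg[3]=1+2=3, deg[4]=1+2=3, deg[5]=1+1=2, deg[6]=1+0=1, deg[7]=1+0=1, deg[8]=1+1=2, deg[9]=1+0=1, deg[10]=1+1=2, deg[11]=1+1=2

Answer: 1 2 3 3 2 1 1 2 1 2 2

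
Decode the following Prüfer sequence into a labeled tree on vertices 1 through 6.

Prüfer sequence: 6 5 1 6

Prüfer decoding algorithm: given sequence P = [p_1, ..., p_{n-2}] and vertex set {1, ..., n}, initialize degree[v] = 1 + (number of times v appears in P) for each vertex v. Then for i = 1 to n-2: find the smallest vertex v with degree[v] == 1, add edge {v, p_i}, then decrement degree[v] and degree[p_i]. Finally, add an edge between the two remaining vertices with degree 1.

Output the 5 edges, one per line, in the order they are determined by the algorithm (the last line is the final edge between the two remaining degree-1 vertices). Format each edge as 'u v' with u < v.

Initial degrees: {1:2, 2:1, 3:1, 4:1, 5:2, 6:3}
Step 1: smallest deg-1 vertex = 2, p_1 = 6. Add edge {2,6}. Now deg[2]=0, deg[6]=2.
Step 2: smallest deg-1 vertex = 3, p_2 = 5. Add edge {3,5}. Now deg[3]=0, deg[5]=1.
Step 3: smallest deg-1 vertex = 4, p_3 = 1. Add edge {1,4}. Now deg[4]=0, deg[1]=1.
Step 4: smallest deg-1 vertex = 1, p_4 = 6. Add edge {1,6}. Now deg[1]=0, deg[6]=1.
Final: two remaining deg-1 vertices are 5, 6. Add edge {5,6}.

Answer: 2 6
3 5
1 4
1 6
5 6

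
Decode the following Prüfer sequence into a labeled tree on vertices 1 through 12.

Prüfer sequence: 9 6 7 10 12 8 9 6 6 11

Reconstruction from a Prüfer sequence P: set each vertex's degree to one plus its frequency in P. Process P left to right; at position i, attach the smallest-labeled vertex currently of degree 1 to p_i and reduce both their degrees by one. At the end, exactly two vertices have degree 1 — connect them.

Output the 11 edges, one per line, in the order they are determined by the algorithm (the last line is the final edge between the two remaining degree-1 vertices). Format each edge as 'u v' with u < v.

Initial degrees: {1:1, 2:1, 3:1, 4:1, 5:1, 6:4, 7:2, 8:2, 9:3, 10:2, 11:2, 12:2}
Step 1: smallest deg-1 vertex = 1, p_1 = 9. Add edge {1,9}. Now deg[1]=0, deg[9]=2.
Step 2: smallest deg-1 vertex = 2, p_2 = 6. Add edge {2,6}. Now deg[2]=0, deg[6]=3.
Step 3: smallest deg-1 vertex = 3, p_3 = 7. Add edge {3,7}. Now deg[3]=0, deg[7]=1.
Step 4: smallest deg-1 vertex = 4, p_4 = 10. Add edge {4,10}. Now deg[4]=0, deg[10]=1.
Step 5: smallest deg-1 vertex = 5, p_5 = 12. Add edge {5,12}. Now deg[5]=0, deg[12]=1.
Step 6: smallest deg-1 vertex = 7, p_6 = 8. Add edge {7,8}. Now deg[7]=0, deg[8]=1.
Step 7: smallest deg-1 vertex = 8, p_7 = 9. Add edge {8,9}. Now deg[8]=0, deg[9]=1.
Step 8: smallest deg-1 vertex = 9, p_8 = 6. Add edge {6,9}. Now deg[9]=0, deg[6]=2.
Step 9: smallest deg-1 vertex = 10, p_9 = 6. Add edge {6,10}. Now deg[10]=0, deg[6]=1.
Step 10: smallest deg-1 vertex = 6, p_10 = 11. Add edge {6,11}. Now deg[6]=0, deg[11]=1.
Final: two remaining deg-1 vertices are 11, 12. Add edge {11,12}.

Answer: 1 9
2 6
3 7
4 10
5 12
7 8
8 9
6 9
6 10
6 11
11 12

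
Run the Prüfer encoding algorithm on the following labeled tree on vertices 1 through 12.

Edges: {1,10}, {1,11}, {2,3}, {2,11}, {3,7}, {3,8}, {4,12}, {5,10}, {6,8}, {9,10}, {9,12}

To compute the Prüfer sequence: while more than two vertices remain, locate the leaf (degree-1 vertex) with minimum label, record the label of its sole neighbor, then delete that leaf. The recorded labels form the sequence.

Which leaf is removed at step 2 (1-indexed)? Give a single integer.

Step 1: current leaves = {4,5,6,7}. Remove leaf 4 (neighbor: 12).
Step 2: current leaves = {5,6,7,12}. Remove leaf 5 (neighbor: 10).

Answer: 5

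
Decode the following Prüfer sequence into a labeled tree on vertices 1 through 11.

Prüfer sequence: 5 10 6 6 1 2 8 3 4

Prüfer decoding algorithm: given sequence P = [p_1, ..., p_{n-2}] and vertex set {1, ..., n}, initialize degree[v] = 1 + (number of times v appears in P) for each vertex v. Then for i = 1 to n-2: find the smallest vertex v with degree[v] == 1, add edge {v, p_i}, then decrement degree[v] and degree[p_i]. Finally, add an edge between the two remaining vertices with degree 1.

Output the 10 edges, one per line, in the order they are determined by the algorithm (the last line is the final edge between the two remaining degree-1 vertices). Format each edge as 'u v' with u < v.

Initial degrees: {1:2, 2:2, 3:2, 4:2, 5:2, 6:3, 7:1, 8:2, 9:1, 10:2, 11:1}
Step 1: smallest deg-1 vertex = 7, p_1 = 5. Add edge {5,7}. Now deg[7]=0, deg[5]=1.
Step 2: smallest deg-1 vertex = 5, p_2 = 10. Add edge {5,10}. Now deg[5]=0, deg[10]=1.
Step 3: smallest deg-1 vertex = 9, p_3 = 6. Add edge {6,9}. Now deg[9]=0, deg[6]=2.
Step 4: smallest deg-1 vertex = 10, p_4 = 6. Add edge {6,10}. Now deg[10]=0, deg[6]=1.
Step 5: smallest deg-1 vertex = 6, p_5 = 1. Add edge {1,6}. Now deg[6]=0, deg[1]=1.
Step 6: smallest deg-1 vertex = 1, p_6 = 2. Add edge {1,2}. Now deg[1]=0, deg[2]=1.
Step 7: smallest deg-1 vertex = 2, p_7 = 8. Add edge {2,8}. Now deg[2]=0, deg[8]=1.
Step 8: smallest deg-1 vertex = 8, p_8 = 3. Add edge {3,8}. Now deg[8]=0, deg[3]=1.
Step 9: smallest deg-1 vertex = 3, p_9 = 4. Add edge {3,4}. Now deg[3]=0, deg[4]=1.
Final: two remaining deg-1 vertices are 4, 11. Add edge {4,11}.

Answer: 5 7
5 10
6 9
6 10
1 6
1 2
2 8
3 8
3 4
4 11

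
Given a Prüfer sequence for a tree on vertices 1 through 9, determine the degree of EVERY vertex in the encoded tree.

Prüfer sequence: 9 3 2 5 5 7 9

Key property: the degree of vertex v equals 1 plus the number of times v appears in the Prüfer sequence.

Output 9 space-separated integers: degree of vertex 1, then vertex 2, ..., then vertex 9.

Answer: 1 2 2 1 3 1 2 1 3

Derivation:
p_1 = 9: count[9] becomes 1
p_2 = 3: count[3] becomes 1
p_3 = 2: count[2] becomes 1
p_4 = 5: count[5] becomes 1
p_5 = 5: count[5] becomes 2
p_6 = 7: count[7] becomes 1
p_7 = 9: count[9] becomes 2
Degrees (1 + count): deg[1]=1+0=1, deg[2]=1+1=2, deg[3]=1+1=2, deg[4]=1+0=1, deg[5]=1+2=3, deg[6]=1+0=1, deg[7]=1+1=2, deg[8]=1+0=1, deg[9]=1+2=3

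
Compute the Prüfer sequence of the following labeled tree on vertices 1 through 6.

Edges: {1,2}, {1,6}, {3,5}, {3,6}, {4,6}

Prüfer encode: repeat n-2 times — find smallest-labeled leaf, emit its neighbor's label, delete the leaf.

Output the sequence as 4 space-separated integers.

Step 1: leaves = {2,4,5}. Remove smallest leaf 2, emit neighbor 1.
Step 2: leaves = {1,4,5}. Remove smallest leaf 1, emit neighbor 6.
Step 3: leaves = {4,5}. Remove smallest leaf 4, emit neighbor 6.
Step 4: leaves = {5,6}. Remove smallest leaf 5, emit neighbor 3.
Done: 2 vertices remain (3, 6). Sequence = [1 6 6 3]

Answer: 1 6 6 3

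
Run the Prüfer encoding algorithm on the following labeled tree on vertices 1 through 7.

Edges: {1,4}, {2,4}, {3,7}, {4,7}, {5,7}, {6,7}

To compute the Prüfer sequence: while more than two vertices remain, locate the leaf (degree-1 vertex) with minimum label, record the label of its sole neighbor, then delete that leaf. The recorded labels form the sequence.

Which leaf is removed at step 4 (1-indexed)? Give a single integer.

Answer: 4

Derivation:
Step 1: current leaves = {1,2,3,5,6}. Remove leaf 1 (neighbor: 4).
Step 2: current leaves = {2,3,5,6}. Remove leaf 2 (neighbor: 4).
Step 3: current leaves = {3,4,5,6}. Remove leaf 3 (neighbor: 7).
Step 4: current leaves = {4,5,6}. Remove leaf 4 (neighbor: 7).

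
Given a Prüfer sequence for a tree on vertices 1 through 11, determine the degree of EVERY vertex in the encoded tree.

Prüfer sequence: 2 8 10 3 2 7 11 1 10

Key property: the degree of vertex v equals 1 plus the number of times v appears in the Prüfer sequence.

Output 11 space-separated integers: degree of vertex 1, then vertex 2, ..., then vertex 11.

Answer: 2 3 2 1 1 1 2 2 1 3 2

Derivation:
p_1 = 2: count[2] becomes 1
p_2 = 8: count[8] becomes 1
p_3 = 10: count[10] becomes 1
p_4 = 3: count[3] becomes 1
p_5 = 2: count[2] becomes 2
p_6 = 7: count[7] becomes 1
p_7 = 11: count[11] becomes 1
p_8 = 1: count[1] becomes 1
p_9 = 10: count[10] becomes 2
Degrees (1 + count): deg[1]=1+1=2, deg[2]=1+2=3, deg[3]=1+1=2, deg[4]=1+0=1, deg[5]=1+0=1, deg[6]=1+0=1, deg[7]=1+1=2, deg[8]=1+1=2, deg[9]=1+0=1, deg[10]=1+2=3, deg[11]=1+1=2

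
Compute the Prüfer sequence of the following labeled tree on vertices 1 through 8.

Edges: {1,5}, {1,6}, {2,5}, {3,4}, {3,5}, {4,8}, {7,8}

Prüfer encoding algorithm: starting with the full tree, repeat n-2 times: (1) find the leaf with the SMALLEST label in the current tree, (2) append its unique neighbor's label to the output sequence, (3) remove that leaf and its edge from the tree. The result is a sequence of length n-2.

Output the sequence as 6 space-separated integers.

Step 1: leaves = {2,6,7}. Remove smallest leaf 2, emit neighbor 5.
Step 2: leaves = {6,7}. Remove smallest leaf 6, emit neighbor 1.
Step 3: leaves = {1,7}. Remove smallest leaf 1, emit neighbor 5.
Step 4: leaves = {5,7}. Remove smallest leaf 5, emit neighbor 3.
Step 5: leaves = {3,7}. Remove smallest leaf 3, emit neighbor 4.
Step 6: leaves = {4,7}. Remove smallest leaf 4, emit neighbor 8.
Done: 2 vertices remain (7, 8). Sequence = [5 1 5 3 4 8]

Answer: 5 1 5 3 4 8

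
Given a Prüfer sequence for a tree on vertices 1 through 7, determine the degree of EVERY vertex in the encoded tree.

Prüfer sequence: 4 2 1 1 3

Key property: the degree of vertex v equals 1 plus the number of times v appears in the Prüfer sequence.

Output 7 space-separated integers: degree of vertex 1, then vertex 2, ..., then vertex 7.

p_1 = 4: count[4] becomes 1
p_2 = 2: count[2] becomes 1
p_3 = 1: count[1] becomes 1
p_4 = 1: count[1] becomes 2
p_5 = 3: count[3] becomes 1
Degrees (1 + count): deg[1]=1+2=3, deg[2]=1+1=2, deg[3]=1+1=2, deg[4]=1+1=2, deg[5]=1+0=1, deg[6]=1+0=1, deg[7]=1+0=1

Answer: 3 2 2 2 1 1 1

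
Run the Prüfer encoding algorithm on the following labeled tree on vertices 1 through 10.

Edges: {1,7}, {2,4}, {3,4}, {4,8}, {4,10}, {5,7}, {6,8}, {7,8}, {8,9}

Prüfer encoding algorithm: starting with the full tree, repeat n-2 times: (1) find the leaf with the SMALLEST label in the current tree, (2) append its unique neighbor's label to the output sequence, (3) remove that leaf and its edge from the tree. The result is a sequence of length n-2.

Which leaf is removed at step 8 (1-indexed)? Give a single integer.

Step 1: current leaves = {1,2,3,5,6,9,10}. Remove leaf 1 (neighbor: 7).
Step 2: current leaves = {2,3,5,6,9,10}. Remove leaf 2 (neighbor: 4).
Step 3: current leaves = {3,5,6,9,10}. Remove leaf 3 (neighbor: 4).
Step 4: current leaves = {5,6,9,10}. Remove leaf 5 (neighbor: 7).
Step 5: current leaves = {6,7,9,10}. Remove leaf 6 (neighbor: 8).
Step 6: current leaves = {7,9,10}. Remove leaf 7 (neighbor: 8).
Step 7: current leaves = {9,10}. Remove leaf 9 (neighbor: 8).
Step 8: current leaves = {8,10}. Remove leaf 8 (neighbor: 4).

Answer: 8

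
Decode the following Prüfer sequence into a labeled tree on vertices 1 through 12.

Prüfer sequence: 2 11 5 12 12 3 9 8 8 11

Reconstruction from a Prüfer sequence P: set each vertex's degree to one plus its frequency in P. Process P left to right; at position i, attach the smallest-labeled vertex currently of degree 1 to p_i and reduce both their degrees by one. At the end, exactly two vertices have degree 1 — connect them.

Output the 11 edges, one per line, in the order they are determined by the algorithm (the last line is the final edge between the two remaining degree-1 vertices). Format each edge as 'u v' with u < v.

Initial degrees: {1:1, 2:2, 3:2, 4:1, 5:2, 6:1, 7:1, 8:3, 9:2, 10:1, 11:3, 12:3}
Step 1: smallest deg-1 vertex = 1, p_1 = 2. Add edge {1,2}. Now deg[1]=0, deg[2]=1.
Step 2: smallest deg-1 vertex = 2, p_2 = 11. Add edge {2,11}. Now deg[2]=0, deg[11]=2.
Step 3: smallest deg-1 vertex = 4, p_3 = 5. Add edge {4,5}. Now deg[4]=0, deg[5]=1.
Step 4: smallest deg-1 vertex = 5, p_4 = 12. Add edge {5,12}. Now deg[5]=0, deg[12]=2.
Step 5: smallest deg-1 vertex = 6, p_5 = 12. Add edge {6,12}. Now deg[6]=0, deg[12]=1.
Step 6: smallest deg-1 vertex = 7, p_6 = 3. Add edge {3,7}. Now deg[7]=0, deg[3]=1.
Step 7: smallest deg-1 vertex = 3, p_7 = 9. Add edge {3,9}. Now deg[3]=0, deg[9]=1.
Step 8: smallest deg-1 vertex = 9, p_8 = 8. Add edge {8,9}. Now deg[9]=0, deg[8]=2.
Step 9: smallest deg-1 vertex = 10, p_9 = 8. Add edge {8,10}. Now deg[10]=0, deg[8]=1.
Step 10: smallest deg-1 vertex = 8, p_10 = 11. Add edge {8,11}. Now deg[8]=0, deg[11]=1.
Final: two remaining deg-1 vertices are 11, 12. Add edge {11,12}.

Answer: 1 2
2 11
4 5
5 12
6 12
3 7
3 9
8 9
8 10
8 11
11 12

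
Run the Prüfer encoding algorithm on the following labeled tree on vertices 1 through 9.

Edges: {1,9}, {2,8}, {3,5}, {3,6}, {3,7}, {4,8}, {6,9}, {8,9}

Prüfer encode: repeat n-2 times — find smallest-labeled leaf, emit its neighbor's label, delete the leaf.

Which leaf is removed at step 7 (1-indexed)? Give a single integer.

Step 1: current leaves = {1,2,4,5,7}. Remove leaf 1 (neighbor: 9).
Step 2: current leaves = {2,4,5,7}. Remove leaf 2 (neighbor: 8).
Step 3: current leaves = {4,5,7}. Remove leaf 4 (neighbor: 8).
Step 4: current leaves = {5,7,8}. Remove leaf 5 (neighbor: 3).
Step 5: current leaves = {7,8}. Remove leaf 7 (neighbor: 3).
Step 6: current leaves = {3,8}. Remove leaf 3 (neighbor: 6).
Step 7: current leaves = {6,8}. Remove leaf 6 (neighbor: 9).

Answer: 6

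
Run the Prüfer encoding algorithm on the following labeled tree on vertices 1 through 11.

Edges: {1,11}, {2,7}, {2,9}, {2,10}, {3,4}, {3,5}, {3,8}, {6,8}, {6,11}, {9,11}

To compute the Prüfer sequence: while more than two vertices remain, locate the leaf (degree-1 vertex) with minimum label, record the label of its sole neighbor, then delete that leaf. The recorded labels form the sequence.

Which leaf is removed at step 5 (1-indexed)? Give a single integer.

Step 1: current leaves = {1,4,5,7,10}. Remove leaf 1 (neighbor: 11).
Step 2: current leaves = {4,5,7,10}. Remove leaf 4 (neighbor: 3).
Step 3: current leaves = {5,7,10}. Remove leaf 5 (neighbor: 3).
Step 4: current leaves = {3,7,10}. Remove leaf 3 (neighbor: 8).
Step 5: current leaves = {7,8,10}. Remove leaf 7 (neighbor: 2).

Answer: 7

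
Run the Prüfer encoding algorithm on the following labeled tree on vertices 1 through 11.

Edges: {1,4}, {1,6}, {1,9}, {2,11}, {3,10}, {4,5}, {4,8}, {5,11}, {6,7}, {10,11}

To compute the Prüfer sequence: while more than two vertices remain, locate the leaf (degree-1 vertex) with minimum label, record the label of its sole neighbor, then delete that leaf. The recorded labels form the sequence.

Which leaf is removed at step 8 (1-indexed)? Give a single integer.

Answer: 4

Derivation:
Step 1: current leaves = {2,3,7,8,9}. Remove leaf 2 (neighbor: 11).
Step 2: current leaves = {3,7,8,9}. Remove leaf 3 (neighbor: 10).
Step 3: current leaves = {7,8,9,10}. Remove leaf 7 (neighbor: 6).
Step 4: current leaves = {6,8,9,10}. Remove leaf 6 (neighbor: 1).
Step 5: current leaves = {8,9,10}. Remove leaf 8 (neighbor: 4).
Step 6: current leaves = {9,10}. Remove leaf 9 (neighbor: 1).
Step 7: current leaves = {1,10}. Remove leaf 1 (neighbor: 4).
Step 8: current leaves = {4,10}. Remove leaf 4 (neighbor: 5).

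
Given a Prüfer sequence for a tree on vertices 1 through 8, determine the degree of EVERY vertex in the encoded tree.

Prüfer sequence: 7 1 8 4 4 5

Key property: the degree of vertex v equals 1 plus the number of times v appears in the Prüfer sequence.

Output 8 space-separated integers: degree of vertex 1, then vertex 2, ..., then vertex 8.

p_1 = 7: count[7] becomes 1
p_2 = 1: count[1] becomes 1
p_3 = 8: count[8] becomes 1
p_4 = 4: count[4] becomes 1
p_5 = 4: count[4] becomes 2
p_6 = 5: count[5] becomes 1
Degrees (1 + count): deg[1]=1+1=2, deg[2]=1+0=1, deg[3]=1+0=1, deg[4]=1+2=3, deg[5]=1+1=2, deg[6]=1+0=1, deg[7]=1+1=2, deg[8]=1+1=2

Answer: 2 1 1 3 2 1 2 2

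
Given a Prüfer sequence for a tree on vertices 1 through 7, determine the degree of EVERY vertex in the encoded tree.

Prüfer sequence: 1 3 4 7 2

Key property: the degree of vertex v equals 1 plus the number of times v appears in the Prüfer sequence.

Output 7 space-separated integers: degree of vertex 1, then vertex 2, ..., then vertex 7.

p_1 = 1: count[1] becomes 1
p_2 = 3: count[3] becomes 1
p_3 = 4: count[4] becomes 1
p_4 = 7: count[7] becomes 1
p_5 = 2: count[2] becomes 1
Degrees (1 + count): deg[1]=1+1=2, deg[2]=1+1=2, deg[3]=1+1=2, deg[4]=1+1=2, deg[5]=1+0=1, deg[6]=1+0=1, deg[7]=1+1=2

Answer: 2 2 2 2 1 1 2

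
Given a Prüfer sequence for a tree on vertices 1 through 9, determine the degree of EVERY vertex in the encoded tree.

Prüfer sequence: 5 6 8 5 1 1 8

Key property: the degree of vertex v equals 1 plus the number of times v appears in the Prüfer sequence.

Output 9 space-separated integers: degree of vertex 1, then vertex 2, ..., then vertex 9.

Answer: 3 1 1 1 3 2 1 3 1

Derivation:
p_1 = 5: count[5] becomes 1
p_2 = 6: count[6] becomes 1
p_3 = 8: count[8] becomes 1
p_4 = 5: count[5] becomes 2
p_5 = 1: count[1] becomes 1
p_6 = 1: count[1] becomes 2
p_7 = 8: count[8] becomes 2
Degrees (1 + count): deg[1]=1+2=3, deg[2]=1+0=1, deg[3]=1+0=1, deg[4]=1+0=1, deg[5]=1+2=3, deg[6]=1+1=2, deg[7]=1+0=1, deg[8]=1+2=3, deg[9]=1+0=1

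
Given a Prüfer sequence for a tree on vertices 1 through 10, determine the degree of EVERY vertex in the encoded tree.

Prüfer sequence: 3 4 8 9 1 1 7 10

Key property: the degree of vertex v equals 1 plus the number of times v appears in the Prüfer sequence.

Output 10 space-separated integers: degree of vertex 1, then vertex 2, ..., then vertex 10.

Answer: 3 1 2 2 1 1 2 2 2 2

Derivation:
p_1 = 3: count[3] becomes 1
p_2 = 4: count[4] becomes 1
p_3 = 8: count[8] becomes 1
p_4 = 9: count[9] becomes 1
p_5 = 1: count[1] becomes 1
p_6 = 1: count[1] becomes 2
p_7 = 7: count[7] becomes 1
p_8 = 10: count[10] becomes 1
Degrees (1 + count): deg[1]=1+2=3, deg[2]=1+0=1, deg[3]=1+1=2, deg[4]=1+1=2, deg[5]=1+0=1, deg[6]=1+0=1, deg[7]=1+1=2, deg[8]=1+1=2, deg[9]=1+1=2, deg[10]=1+1=2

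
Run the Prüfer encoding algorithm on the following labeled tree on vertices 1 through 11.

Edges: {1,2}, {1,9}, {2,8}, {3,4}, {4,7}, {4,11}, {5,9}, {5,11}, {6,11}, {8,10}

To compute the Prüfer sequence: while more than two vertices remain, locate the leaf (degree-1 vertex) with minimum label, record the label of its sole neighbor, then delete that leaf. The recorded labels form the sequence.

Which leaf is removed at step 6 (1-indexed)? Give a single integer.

Step 1: current leaves = {3,6,7,10}. Remove leaf 3 (neighbor: 4).
Step 2: current leaves = {6,7,10}. Remove leaf 6 (neighbor: 11).
Step 3: current leaves = {7,10}. Remove leaf 7 (neighbor: 4).
Step 4: current leaves = {4,10}. Remove leaf 4 (neighbor: 11).
Step 5: current leaves = {10,11}. Remove leaf 10 (neighbor: 8).
Step 6: current leaves = {8,11}. Remove leaf 8 (neighbor: 2).

Answer: 8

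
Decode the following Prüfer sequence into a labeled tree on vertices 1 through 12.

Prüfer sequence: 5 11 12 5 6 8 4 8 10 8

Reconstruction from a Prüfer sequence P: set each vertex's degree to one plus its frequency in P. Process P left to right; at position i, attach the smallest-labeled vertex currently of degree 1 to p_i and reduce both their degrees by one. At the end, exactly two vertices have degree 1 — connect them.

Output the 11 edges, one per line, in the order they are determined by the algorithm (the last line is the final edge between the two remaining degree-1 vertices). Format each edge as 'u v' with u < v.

Initial degrees: {1:1, 2:1, 3:1, 4:2, 5:3, 6:2, 7:1, 8:4, 9:1, 10:2, 11:2, 12:2}
Step 1: smallest deg-1 vertex = 1, p_1 = 5. Add edge {1,5}. Now deg[1]=0, deg[5]=2.
Step 2: smallest deg-1 vertex = 2, p_2 = 11. Add edge {2,11}. Now deg[2]=0, deg[11]=1.
Step 3: smallest deg-1 vertex = 3, p_3 = 12. Add edge {3,12}. Now deg[3]=0, deg[12]=1.
Step 4: smallest deg-1 vertex = 7, p_4 = 5. Add edge {5,7}. Now deg[7]=0, deg[5]=1.
Step 5: smallest deg-1 vertex = 5, p_5 = 6. Add edge {5,6}. Now deg[5]=0, deg[6]=1.
Step 6: smallest deg-1 vertex = 6, p_6 = 8. Add edge {6,8}. Now deg[6]=0, deg[8]=3.
Step 7: smallest deg-1 vertex = 9, p_7 = 4. Add edge {4,9}. Now deg[9]=0, deg[4]=1.
Step 8: smallest deg-1 vertex = 4, p_8 = 8. Add edge {4,8}. Now deg[4]=0, deg[8]=2.
Step 9: smallest deg-1 vertex = 11, p_9 = 10. Add edge {10,11}. Now deg[11]=0, deg[10]=1.
Step 10: smallest deg-1 vertex = 10, p_10 = 8. Add edge {8,10}. Now deg[10]=0, deg[8]=1.
Final: two remaining deg-1 vertices are 8, 12. Add edge {8,12}.

Answer: 1 5
2 11
3 12
5 7
5 6
6 8
4 9
4 8
10 11
8 10
8 12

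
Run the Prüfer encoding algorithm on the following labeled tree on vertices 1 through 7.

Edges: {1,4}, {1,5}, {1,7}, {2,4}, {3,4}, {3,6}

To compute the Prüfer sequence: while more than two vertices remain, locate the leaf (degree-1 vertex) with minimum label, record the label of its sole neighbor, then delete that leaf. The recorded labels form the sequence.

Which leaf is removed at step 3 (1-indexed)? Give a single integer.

Step 1: current leaves = {2,5,6,7}. Remove leaf 2 (neighbor: 4).
Step 2: current leaves = {5,6,7}. Remove leaf 5 (neighbor: 1).
Step 3: current leaves = {6,7}. Remove leaf 6 (neighbor: 3).

Answer: 6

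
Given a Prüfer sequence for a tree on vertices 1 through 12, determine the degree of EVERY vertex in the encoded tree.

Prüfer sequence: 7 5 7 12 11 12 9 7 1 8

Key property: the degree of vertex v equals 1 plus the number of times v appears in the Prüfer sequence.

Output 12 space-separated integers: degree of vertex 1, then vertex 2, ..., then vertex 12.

p_1 = 7: count[7] becomes 1
p_2 = 5: count[5] becomes 1
p_3 = 7: count[7] becomes 2
p_4 = 12: count[12] becomes 1
p_5 = 11: count[11] becomes 1
p_6 = 12: count[12] becomes 2
p_7 = 9: count[9] becomes 1
p_8 = 7: count[7] becomes 3
p_9 = 1: count[1] becomes 1
p_10 = 8: count[8] becomes 1
Degrees (1 + count): deg[1]=1+1=2, deg[2]=1+0=1, deg[3]=1+0=1, deg[4]=1+0=1, deg[5]=1+1=2, deg[6]=1+0=1, deg[7]=1+3=4, deg[8]=1+1=2, deg[9]=1+1=2, deg[10]=1+0=1, deg[11]=1+1=2, deg[12]=1+2=3

Answer: 2 1 1 1 2 1 4 2 2 1 2 3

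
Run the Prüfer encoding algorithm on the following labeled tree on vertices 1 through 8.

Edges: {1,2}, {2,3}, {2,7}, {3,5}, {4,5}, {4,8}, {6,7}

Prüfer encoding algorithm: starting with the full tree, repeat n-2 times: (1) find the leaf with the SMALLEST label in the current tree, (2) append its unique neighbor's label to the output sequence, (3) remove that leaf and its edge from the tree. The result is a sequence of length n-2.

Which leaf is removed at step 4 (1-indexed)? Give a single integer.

Answer: 2

Derivation:
Step 1: current leaves = {1,6,8}. Remove leaf 1 (neighbor: 2).
Step 2: current leaves = {6,8}. Remove leaf 6 (neighbor: 7).
Step 3: current leaves = {7,8}. Remove leaf 7 (neighbor: 2).
Step 4: current leaves = {2,8}. Remove leaf 2 (neighbor: 3).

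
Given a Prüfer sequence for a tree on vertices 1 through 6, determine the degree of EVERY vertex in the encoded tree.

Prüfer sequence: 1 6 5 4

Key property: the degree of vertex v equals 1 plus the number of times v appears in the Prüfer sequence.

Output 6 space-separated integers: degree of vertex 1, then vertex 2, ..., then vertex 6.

Answer: 2 1 1 2 2 2

Derivation:
p_1 = 1: count[1] becomes 1
p_2 = 6: count[6] becomes 1
p_3 = 5: count[5] becomes 1
p_4 = 4: count[4] becomes 1
Degrees (1 + count): deg[1]=1+1=2, deg[2]=1+0=1, deg[3]=1+0=1, deg[4]=1+1=2, deg[5]=1+1=2, deg[6]=1+1=2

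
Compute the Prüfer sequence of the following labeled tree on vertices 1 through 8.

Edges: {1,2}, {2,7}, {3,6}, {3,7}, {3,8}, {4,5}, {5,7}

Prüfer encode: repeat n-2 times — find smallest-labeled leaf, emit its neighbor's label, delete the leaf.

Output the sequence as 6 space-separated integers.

Answer: 2 7 5 7 3 3

Derivation:
Step 1: leaves = {1,4,6,8}. Remove smallest leaf 1, emit neighbor 2.
Step 2: leaves = {2,4,6,8}. Remove smallest leaf 2, emit neighbor 7.
Step 3: leaves = {4,6,8}. Remove smallest leaf 4, emit neighbor 5.
Step 4: leaves = {5,6,8}. Remove smallest leaf 5, emit neighbor 7.
Step 5: leaves = {6,7,8}. Remove smallest leaf 6, emit neighbor 3.
Step 6: leaves = {7,8}. Remove smallest leaf 7, emit neighbor 3.
Done: 2 vertices remain (3, 8). Sequence = [2 7 5 7 3 3]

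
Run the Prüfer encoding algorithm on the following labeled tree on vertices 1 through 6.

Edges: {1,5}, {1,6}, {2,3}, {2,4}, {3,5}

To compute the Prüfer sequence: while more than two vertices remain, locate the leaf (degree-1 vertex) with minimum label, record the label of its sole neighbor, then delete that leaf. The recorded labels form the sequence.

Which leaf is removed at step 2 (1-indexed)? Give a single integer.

Answer: 2

Derivation:
Step 1: current leaves = {4,6}. Remove leaf 4 (neighbor: 2).
Step 2: current leaves = {2,6}. Remove leaf 2 (neighbor: 3).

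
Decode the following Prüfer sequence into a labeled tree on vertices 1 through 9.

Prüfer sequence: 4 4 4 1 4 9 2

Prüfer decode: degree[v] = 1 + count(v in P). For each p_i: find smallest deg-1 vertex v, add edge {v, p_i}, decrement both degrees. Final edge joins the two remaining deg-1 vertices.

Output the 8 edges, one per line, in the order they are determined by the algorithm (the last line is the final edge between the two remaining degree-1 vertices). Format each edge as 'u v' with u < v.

Initial degrees: {1:2, 2:2, 3:1, 4:5, 5:1, 6:1, 7:1, 8:1, 9:2}
Step 1: smallest deg-1 vertex = 3, p_1 = 4. Add edge {3,4}. Now deg[3]=0, deg[4]=4.
Step 2: smallest deg-1 vertex = 5, p_2 = 4. Add edge {4,5}. Now deg[5]=0, deg[4]=3.
Step 3: smallest deg-1 vertex = 6, p_3 = 4. Add edge {4,6}. Now deg[6]=0, deg[4]=2.
Step 4: smallest deg-1 vertex = 7, p_4 = 1. Add edge {1,7}. Now deg[7]=0, deg[1]=1.
Step 5: smallest deg-1 vertex = 1, p_5 = 4. Add edge {1,4}. Now deg[1]=0, deg[4]=1.
Step 6: smallest deg-1 vertex = 4, p_6 = 9. Add edge {4,9}. Now deg[4]=0, deg[9]=1.
Step 7: smallest deg-1 vertex = 8, p_7 = 2. Add edge {2,8}. Now deg[8]=0, deg[2]=1.
Final: two remaining deg-1 vertices are 2, 9. Add edge {2,9}.

Answer: 3 4
4 5
4 6
1 7
1 4
4 9
2 8
2 9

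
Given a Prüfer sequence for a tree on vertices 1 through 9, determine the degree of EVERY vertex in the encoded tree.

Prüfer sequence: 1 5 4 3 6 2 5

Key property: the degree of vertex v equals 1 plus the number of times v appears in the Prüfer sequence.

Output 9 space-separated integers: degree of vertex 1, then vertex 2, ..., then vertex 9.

Answer: 2 2 2 2 3 2 1 1 1

Derivation:
p_1 = 1: count[1] becomes 1
p_2 = 5: count[5] becomes 1
p_3 = 4: count[4] becomes 1
p_4 = 3: count[3] becomes 1
p_5 = 6: count[6] becomes 1
p_6 = 2: count[2] becomes 1
p_7 = 5: count[5] becomes 2
Degrees (1 + count): deg[1]=1+1=2, deg[2]=1+1=2, deg[3]=1+1=2, deg[4]=1+1=2, deg[5]=1+2=3, deg[6]=1+1=2, deg[7]=1+0=1, deg[8]=1+0=1, deg[9]=1+0=1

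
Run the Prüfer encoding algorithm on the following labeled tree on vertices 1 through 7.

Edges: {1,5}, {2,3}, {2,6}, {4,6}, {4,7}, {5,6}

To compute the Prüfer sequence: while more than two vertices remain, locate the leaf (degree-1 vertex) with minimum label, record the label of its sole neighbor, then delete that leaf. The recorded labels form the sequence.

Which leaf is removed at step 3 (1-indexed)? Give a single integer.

Answer: 2

Derivation:
Step 1: current leaves = {1,3,7}. Remove leaf 1 (neighbor: 5).
Step 2: current leaves = {3,5,7}. Remove leaf 3 (neighbor: 2).
Step 3: current leaves = {2,5,7}. Remove leaf 2 (neighbor: 6).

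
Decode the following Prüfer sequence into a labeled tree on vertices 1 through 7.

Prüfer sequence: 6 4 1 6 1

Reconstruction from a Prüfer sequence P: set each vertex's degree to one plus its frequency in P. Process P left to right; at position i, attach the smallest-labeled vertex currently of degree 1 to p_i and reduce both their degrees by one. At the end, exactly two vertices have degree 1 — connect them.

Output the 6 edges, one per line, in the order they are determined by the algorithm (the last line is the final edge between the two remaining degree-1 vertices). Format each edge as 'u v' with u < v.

Initial degrees: {1:3, 2:1, 3:1, 4:2, 5:1, 6:3, 7:1}
Step 1: smallest deg-1 vertex = 2, p_1 = 6. Add edge {2,6}. Now deg[2]=0, deg[6]=2.
Step 2: smallest deg-1 vertex = 3, p_2 = 4. Add edge {3,4}. Now deg[3]=0, deg[4]=1.
Step 3: smallest deg-1 vertex = 4, p_3 = 1. Add edge {1,4}. Now deg[4]=0, deg[1]=2.
Step 4: smallest deg-1 vertex = 5, p_4 = 6. Add edge {5,6}. Now deg[5]=0, deg[6]=1.
Step 5: smallest deg-1 vertex = 6, p_5 = 1. Add edge {1,6}. Now deg[6]=0, deg[1]=1.
Final: two remaining deg-1 vertices are 1, 7. Add edge {1,7}.

Answer: 2 6
3 4
1 4
5 6
1 6
1 7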